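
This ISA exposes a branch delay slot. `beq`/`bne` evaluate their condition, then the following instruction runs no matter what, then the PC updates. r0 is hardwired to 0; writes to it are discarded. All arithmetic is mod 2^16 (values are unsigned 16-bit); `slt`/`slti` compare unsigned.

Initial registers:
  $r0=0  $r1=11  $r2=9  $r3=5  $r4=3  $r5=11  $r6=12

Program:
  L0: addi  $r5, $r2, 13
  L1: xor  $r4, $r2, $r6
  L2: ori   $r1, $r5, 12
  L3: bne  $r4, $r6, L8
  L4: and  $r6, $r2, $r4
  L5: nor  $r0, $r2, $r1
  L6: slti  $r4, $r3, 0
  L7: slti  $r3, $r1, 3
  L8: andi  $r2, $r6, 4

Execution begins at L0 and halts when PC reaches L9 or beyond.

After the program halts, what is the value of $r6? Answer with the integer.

#0 addi  $r5, $r2, 13 ; 0/11/9/5/3/22/12
#1 xor  $r4, $r2, $r6 ; 0/11/9/5/5/22/12
#2 ori   $r1, $r5, 12 ; 0/30/9/5/5/22/12
#3 bne  $r4, $r6, L8 ; 0/30/9/5/5/22/12 ; →target
#4 and  $r6, $r2, $r4 ; 0/30/9/5/5/22/1
#8 andi  $r2, $r6, 4 ; 0/30/0/5/5/22/1

1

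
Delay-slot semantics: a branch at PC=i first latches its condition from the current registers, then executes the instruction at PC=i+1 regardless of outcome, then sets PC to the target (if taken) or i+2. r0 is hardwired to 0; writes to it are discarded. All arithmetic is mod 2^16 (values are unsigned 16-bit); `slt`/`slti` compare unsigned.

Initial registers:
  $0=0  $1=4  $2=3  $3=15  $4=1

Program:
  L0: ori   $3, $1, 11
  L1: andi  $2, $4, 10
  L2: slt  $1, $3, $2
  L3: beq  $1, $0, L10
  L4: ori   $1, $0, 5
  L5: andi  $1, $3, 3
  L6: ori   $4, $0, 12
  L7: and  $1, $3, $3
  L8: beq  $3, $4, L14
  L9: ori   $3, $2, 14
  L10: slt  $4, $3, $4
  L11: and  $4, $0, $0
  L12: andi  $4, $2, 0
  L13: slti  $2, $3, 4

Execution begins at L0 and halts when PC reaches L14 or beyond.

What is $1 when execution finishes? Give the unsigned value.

PC=0  ori   $3, $1, 11       | $0=0 $1=4 $2=3 $3=15 $4=1
PC=1  andi  $2, $4, 10       | $0=0 $1=4 $2=0 $3=15 $4=1
PC=2  slt  $1, $3, $2        | $0=0 $1=0 $2=0 $3=15 $4=1
PC=3  beq  $1, $0, L10       | $0=0 $1=0 $2=0 $3=15 $4=1  [TAKEN]
PC=4  ori   $1, $0, 5        | $0=0 $1=5 $2=0 $3=15 $4=1
PC=10 slt  $4, $3, $4        | $0=0 $1=5 $2=0 $3=15 $4=0
PC=11 and  $4, $0, $0        | $0=0 $1=5 $2=0 $3=15 $4=0
PC=12 andi  $4, $2, 0        | $0=0 $1=5 $2=0 $3=15 $4=0
PC=13 slti  $2, $3, 4        | $0=0 $1=5 $2=0 $3=15 $4=0

5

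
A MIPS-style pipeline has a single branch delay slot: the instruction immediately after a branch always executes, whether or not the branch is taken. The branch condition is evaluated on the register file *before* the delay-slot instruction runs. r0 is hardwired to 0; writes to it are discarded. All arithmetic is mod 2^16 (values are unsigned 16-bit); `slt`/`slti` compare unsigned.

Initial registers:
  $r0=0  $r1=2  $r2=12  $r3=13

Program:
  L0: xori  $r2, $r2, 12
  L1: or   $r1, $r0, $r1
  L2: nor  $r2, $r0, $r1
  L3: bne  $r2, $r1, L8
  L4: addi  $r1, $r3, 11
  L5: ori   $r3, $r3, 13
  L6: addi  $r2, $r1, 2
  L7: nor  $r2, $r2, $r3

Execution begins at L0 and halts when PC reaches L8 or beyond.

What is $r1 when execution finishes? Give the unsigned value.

24

[0] xori  $r2, $r2, 12  →  {$r0:0, $r1:2, $r2:0, $r3:13}
[1] or   $r1, $r0, $r1  →  {$r0:0, $r1:2, $r2:0, $r3:13}
[2] nor  $r2, $r0, $r1  →  {$r0:0, $r1:2, $r2:65533, $r3:13}
[3] bne  $r2, $r1, L8  →  {$r0:0, $r1:2, $r2:65533, $r3:13}  ⟨branch taken⟩
[4] addi  $r1, $r3, 11  →  {$r0:0, $r1:24, $r2:65533, $r3:13}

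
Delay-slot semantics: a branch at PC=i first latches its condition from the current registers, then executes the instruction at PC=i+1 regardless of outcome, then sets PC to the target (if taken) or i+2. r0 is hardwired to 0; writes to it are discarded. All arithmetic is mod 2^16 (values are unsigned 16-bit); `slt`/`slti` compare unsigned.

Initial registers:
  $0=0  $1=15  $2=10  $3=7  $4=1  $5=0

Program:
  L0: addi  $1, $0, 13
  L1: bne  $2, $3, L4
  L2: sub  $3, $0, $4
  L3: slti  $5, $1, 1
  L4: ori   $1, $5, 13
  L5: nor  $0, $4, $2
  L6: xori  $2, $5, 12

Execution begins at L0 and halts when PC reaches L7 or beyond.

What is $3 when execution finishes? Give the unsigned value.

  step pc=0: addi  $1, $0, 13  regs=(0,13,10,7,1,0)
  step pc=1: bne  $2, $3, L4  cond=T  regs=(0,13,10,7,1,0)
  step pc=2: sub  $3, $0, $4  regs=(0,13,10,65535,1,0)
  step pc=4: ori   $1, $5, 13  regs=(0,13,10,65535,1,0)
  step pc=5: nor  $0, $4, $2  regs=(0,13,10,65535,1,0)
  step pc=6: xori  $2, $5, 12  regs=(0,13,12,65535,1,0)

65535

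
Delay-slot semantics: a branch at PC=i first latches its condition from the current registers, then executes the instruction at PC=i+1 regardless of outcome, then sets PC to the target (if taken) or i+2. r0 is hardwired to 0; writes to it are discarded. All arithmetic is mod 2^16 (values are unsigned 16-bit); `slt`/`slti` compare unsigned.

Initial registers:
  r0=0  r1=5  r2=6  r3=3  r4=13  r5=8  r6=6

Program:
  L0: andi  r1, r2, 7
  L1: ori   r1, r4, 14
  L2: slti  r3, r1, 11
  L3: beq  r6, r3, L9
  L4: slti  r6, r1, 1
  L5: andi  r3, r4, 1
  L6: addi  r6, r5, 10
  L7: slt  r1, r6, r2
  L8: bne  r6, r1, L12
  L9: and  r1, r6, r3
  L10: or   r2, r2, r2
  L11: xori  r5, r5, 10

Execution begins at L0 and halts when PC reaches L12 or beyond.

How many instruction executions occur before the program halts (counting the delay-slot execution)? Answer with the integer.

#0 andi  r1, r2, 7 ; 0/6/6/3/13/8/6
#1 ori   r1, r4, 14 ; 0/15/6/3/13/8/6
#2 slti  r3, r1, 11 ; 0/15/6/0/13/8/6
#3 beq  r6, r3, L9 ; 0/15/6/0/13/8/6 ; →fallthru
#4 slti  r6, r1, 1 ; 0/15/6/0/13/8/0
#5 andi  r3, r4, 1 ; 0/15/6/1/13/8/0
#6 addi  r6, r5, 10 ; 0/15/6/1/13/8/18
#7 slt  r1, r6, r2 ; 0/0/6/1/13/8/18
#8 bne  r6, r1, L12 ; 0/0/6/1/13/8/18 ; →target
#9 and  r1, r6, r3 ; 0/0/6/1/13/8/18

10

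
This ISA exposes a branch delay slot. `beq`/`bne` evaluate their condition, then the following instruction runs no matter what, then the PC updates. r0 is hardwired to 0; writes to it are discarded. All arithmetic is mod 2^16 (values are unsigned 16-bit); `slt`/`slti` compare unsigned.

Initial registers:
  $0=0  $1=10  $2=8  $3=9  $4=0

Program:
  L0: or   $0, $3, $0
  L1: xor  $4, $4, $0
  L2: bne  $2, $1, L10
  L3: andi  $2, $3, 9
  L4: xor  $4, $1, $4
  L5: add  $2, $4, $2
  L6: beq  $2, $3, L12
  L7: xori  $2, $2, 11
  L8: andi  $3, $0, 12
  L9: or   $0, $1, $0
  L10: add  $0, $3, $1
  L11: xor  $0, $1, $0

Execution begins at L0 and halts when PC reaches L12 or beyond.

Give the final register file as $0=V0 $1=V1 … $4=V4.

[0] or   $0, $3, $0  →  {$0:0, $1:10, $2:8, $3:9, $4:0}
[1] xor  $4, $4, $0  →  {$0:0, $1:10, $2:8, $3:9, $4:0}
[2] bne  $2, $1, L10  →  {$0:0, $1:10, $2:8, $3:9, $4:0}  ⟨branch taken⟩
[3] andi  $2, $3, 9  →  {$0:0, $1:10, $2:9, $3:9, $4:0}
[10] add  $0, $3, $1  →  {$0:0, $1:10, $2:9, $3:9, $4:0}
[11] xor  $0, $1, $0  →  {$0:0, $1:10, $2:9, $3:9, $4:0}

$0=0 $1=10 $2=9 $3=9 $4=0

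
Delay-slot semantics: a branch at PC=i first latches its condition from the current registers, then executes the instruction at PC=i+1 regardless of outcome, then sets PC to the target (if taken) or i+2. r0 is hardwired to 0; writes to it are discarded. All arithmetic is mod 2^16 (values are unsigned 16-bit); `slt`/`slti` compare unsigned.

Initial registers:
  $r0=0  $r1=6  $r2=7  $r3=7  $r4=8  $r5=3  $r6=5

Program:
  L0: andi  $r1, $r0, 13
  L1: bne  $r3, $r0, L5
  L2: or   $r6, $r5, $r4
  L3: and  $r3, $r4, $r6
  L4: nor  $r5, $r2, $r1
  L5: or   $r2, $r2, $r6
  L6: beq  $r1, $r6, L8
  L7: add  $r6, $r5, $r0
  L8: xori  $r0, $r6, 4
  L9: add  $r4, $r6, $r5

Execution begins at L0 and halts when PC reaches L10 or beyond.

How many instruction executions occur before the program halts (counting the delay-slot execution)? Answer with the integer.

8

PC=0  andi  $r1, $r0, 13     | $r0=0 $r1=0 $r2=7 $r3=7 $r4=8 $r5=3 $r6=5
PC=1  bne  $r3, $r0, L5      | $r0=0 $r1=0 $r2=7 $r3=7 $r4=8 $r5=3 $r6=5  [TAKEN]
PC=2  or   $r6, $r5, $r4     | $r0=0 $r1=0 $r2=7 $r3=7 $r4=8 $r5=3 $r6=11
PC=5  or   $r2, $r2, $r6     | $r0=0 $r1=0 $r2=15 $r3=7 $r4=8 $r5=3 $r6=11
PC=6  beq  $r1, $r6, L8      | $r0=0 $r1=0 $r2=15 $r3=7 $r4=8 $r5=3 $r6=11  [not taken]
PC=7  add  $r6, $r5, $r0     | $r0=0 $r1=0 $r2=15 $r3=7 $r4=8 $r5=3 $r6=3
PC=8  xori  $r0, $r6, 4      | $r0=0 $r1=0 $r2=15 $r3=7 $r4=8 $r5=3 $r6=3
PC=9  add  $r4, $r6, $r5     | $r0=0 $r1=0 $r2=15 $r3=7 $r4=6 $r5=3 $r6=3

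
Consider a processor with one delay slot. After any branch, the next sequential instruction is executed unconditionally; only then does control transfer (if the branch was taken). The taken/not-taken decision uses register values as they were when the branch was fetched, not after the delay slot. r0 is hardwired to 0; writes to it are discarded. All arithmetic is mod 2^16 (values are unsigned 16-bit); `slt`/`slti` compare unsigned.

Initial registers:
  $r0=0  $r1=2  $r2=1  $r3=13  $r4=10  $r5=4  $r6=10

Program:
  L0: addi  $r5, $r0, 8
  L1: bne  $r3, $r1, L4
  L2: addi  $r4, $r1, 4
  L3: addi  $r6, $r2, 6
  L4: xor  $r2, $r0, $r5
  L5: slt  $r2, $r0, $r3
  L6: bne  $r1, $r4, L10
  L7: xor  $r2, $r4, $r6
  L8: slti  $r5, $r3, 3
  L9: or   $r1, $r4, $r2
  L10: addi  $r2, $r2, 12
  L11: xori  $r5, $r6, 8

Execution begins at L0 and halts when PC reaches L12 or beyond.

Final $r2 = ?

[0] addi  $r5, $r0, 8  →  {$r0:0, $r1:2, $r2:1, $r3:13, $r4:10, $r5:8, $r6:10}
[1] bne  $r3, $r1, L4  →  {$r0:0, $r1:2, $r2:1, $r3:13, $r4:10, $r5:8, $r6:10}  ⟨branch taken⟩
[2] addi  $r4, $r1, 4  →  {$r0:0, $r1:2, $r2:1, $r3:13, $r4:6, $r5:8, $r6:10}
[4] xor  $r2, $r0, $r5  →  {$r0:0, $r1:2, $r2:8, $r3:13, $r4:6, $r5:8, $r6:10}
[5] slt  $r2, $r0, $r3  →  {$r0:0, $r1:2, $r2:1, $r3:13, $r4:6, $r5:8, $r6:10}
[6] bne  $r1, $r4, L10  →  {$r0:0, $r1:2, $r2:1, $r3:13, $r4:6, $r5:8, $r6:10}  ⟨branch taken⟩
[7] xor  $r2, $r4, $r6  →  {$r0:0, $r1:2, $r2:12, $r3:13, $r4:6, $r5:8, $r6:10}
[10] addi  $r2, $r2, 12  →  {$r0:0, $r1:2, $r2:24, $r3:13, $r4:6, $r5:8, $r6:10}
[11] xori  $r5, $r6, 8  →  {$r0:0, $r1:2, $r2:24, $r3:13, $r4:6, $r5:2, $r6:10}

24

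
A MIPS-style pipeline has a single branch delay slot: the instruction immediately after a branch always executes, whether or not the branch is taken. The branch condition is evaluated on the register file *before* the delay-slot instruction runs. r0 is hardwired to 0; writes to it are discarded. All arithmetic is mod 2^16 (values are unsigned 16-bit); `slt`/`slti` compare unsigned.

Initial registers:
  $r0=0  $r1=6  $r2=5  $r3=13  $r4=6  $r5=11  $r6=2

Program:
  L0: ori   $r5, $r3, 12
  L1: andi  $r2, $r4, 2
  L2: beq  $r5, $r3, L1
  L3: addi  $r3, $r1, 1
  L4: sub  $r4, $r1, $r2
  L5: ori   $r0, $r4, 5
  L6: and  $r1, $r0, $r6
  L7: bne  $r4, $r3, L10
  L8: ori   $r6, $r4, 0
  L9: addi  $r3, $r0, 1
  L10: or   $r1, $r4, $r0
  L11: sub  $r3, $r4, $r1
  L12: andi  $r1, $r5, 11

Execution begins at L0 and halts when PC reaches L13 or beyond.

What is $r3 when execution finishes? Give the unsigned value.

  step pc=0: ori   $r5, $r3, 12  regs=(0,6,5,13,6,13,2)
  step pc=1: andi  $r2, $r4, 2  regs=(0,6,2,13,6,13,2)
  step pc=2: beq  $r5, $r3, L1  cond=T  regs=(0,6,2,13,6,13,2)
  step pc=3: addi  $r3, $r1, 1  regs=(0,6,2,7,6,13,2)
  step pc=1: andi  $r2, $r4, 2  regs=(0,6,2,7,6,13,2)
  step pc=2: beq  $r5, $r3, L1  cond=F  regs=(0,6,2,7,6,13,2)
  step pc=3: addi  $r3, $r1, 1  regs=(0,6,2,7,6,13,2)
  step pc=4: sub  $r4, $r1, $r2  regs=(0,6,2,7,4,13,2)
  step pc=5: ori   $r0, $r4, 5  regs=(0,6,2,7,4,13,2)
  step pc=6: and  $r1, $r0, $r6  regs=(0,0,2,7,4,13,2)
  step pc=7: bne  $r4, $r3, L10  cond=T  regs=(0,0,2,7,4,13,2)
  step pc=8: ori   $r6, $r4, 0  regs=(0,0,2,7,4,13,4)
  step pc=10: or   $r1, $r4, $r0  regs=(0,4,2,7,4,13,4)
  step pc=11: sub  $r3, $r4, $r1  regs=(0,4,2,0,4,13,4)
  step pc=12: andi  $r1, $r5, 11  regs=(0,9,2,0,4,13,4)

0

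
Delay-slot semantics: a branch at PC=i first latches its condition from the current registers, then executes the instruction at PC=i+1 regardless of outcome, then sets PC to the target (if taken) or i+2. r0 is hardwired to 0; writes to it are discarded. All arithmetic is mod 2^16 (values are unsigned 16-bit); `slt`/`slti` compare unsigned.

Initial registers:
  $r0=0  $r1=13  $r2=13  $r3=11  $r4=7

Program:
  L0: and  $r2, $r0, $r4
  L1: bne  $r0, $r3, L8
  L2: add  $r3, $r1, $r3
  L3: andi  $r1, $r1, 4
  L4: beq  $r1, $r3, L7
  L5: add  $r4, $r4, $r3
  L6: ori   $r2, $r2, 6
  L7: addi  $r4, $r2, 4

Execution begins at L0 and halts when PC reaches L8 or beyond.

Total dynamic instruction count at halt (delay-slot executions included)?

3

#0 and  $r2, $r0, $r4 ; 0/13/0/11/7
#1 bne  $r0, $r3, L8 ; 0/13/0/11/7 ; →target
#2 add  $r3, $r1, $r3 ; 0/13/0/24/7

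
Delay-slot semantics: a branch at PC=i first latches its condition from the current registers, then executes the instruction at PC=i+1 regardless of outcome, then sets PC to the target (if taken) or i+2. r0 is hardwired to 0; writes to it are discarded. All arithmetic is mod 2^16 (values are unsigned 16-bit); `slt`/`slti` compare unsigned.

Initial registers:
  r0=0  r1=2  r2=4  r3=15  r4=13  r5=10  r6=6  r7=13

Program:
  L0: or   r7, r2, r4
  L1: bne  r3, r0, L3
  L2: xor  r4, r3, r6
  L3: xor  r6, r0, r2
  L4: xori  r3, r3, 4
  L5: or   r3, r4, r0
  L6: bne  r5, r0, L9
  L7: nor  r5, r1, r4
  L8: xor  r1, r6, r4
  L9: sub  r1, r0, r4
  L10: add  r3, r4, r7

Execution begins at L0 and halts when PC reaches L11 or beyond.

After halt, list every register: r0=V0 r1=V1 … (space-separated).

r0=0 r1=65527 r2=4 r3=22 r4=9 r5=65524 r6=4 r7=13

[0] or   r7, r2, r4  →  {r0:0, r1:2, r2:4, r3:15, r4:13, r5:10, r6:6, r7:13}
[1] bne  r3, r0, L3  →  {r0:0, r1:2, r2:4, r3:15, r4:13, r5:10, r6:6, r7:13}  ⟨branch taken⟩
[2] xor  r4, r3, r6  →  {r0:0, r1:2, r2:4, r3:15, r4:9, r5:10, r6:6, r7:13}
[3] xor  r6, r0, r2  →  {r0:0, r1:2, r2:4, r3:15, r4:9, r5:10, r6:4, r7:13}
[4] xori  r3, r3, 4  →  {r0:0, r1:2, r2:4, r3:11, r4:9, r5:10, r6:4, r7:13}
[5] or   r3, r4, r0  →  {r0:0, r1:2, r2:4, r3:9, r4:9, r5:10, r6:4, r7:13}
[6] bne  r5, r0, L9  →  {r0:0, r1:2, r2:4, r3:9, r4:9, r5:10, r6:4, r7:13}  ⟨branch taken⟩
[7] nor  r5, r1, r4  →  {r0:0, r1:2, r2:4, r3:9, r4:9, r5:65524, r6:4, r7:13}
[9] sub  r1, r0, r4  →  {r0:0, r1:65527, r2:4, r3:9, r4:9, r5:65524, r6:4, r7:13}
[10] add  r3, r4, r7  →  {r0:0, r1:65527, r2:4, r3:22, r4:9, r5:65524, r6:4, r7:13}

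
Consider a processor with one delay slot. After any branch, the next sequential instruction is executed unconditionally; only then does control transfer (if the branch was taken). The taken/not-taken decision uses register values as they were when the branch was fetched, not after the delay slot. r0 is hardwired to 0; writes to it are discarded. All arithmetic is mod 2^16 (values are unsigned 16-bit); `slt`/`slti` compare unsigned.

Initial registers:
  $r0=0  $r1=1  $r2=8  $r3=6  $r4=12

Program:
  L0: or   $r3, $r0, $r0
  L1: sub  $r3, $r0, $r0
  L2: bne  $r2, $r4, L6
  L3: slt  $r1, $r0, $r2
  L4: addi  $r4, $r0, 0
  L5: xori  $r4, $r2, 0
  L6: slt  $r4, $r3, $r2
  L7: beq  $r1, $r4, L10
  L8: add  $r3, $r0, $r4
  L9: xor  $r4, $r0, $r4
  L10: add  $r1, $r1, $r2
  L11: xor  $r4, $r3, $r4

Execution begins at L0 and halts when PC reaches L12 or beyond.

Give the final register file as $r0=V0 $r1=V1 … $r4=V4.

$r0=0 $r1=9 $r2=8 $r3=1 $r4=0

  step pc=0: or   $r3, $r0, $r0  regs=(0,1,8,0,12)
  step pc=1: sub  $r3, $r0, $r0  regs=(0,1,8,0,12)
  step pc=2: bne  $r2, $r4, L6  cond=T  regs=(0,1,8,0,12)
  step pc=3: slt  $r1, $r0, $r2  regs=(0,1,8,0,12)
  step pc=6: slt  $r4, $r3, $r2  regs=(0,1,8,0,1)
  step pc=7: beq  $r1, $r4, L10  cond=T  regs=(0,1,8,0,1)
  step pc=8: add  $r3, $r0, $r4  regs=(0,1,8,1,1)
  step pc=10: add  $r1, $r1, $r2  regs=(0,9,8,1,1)
  step pc=11: xor  $r4, $r3, $r4  regs=(0,9,8,1,0)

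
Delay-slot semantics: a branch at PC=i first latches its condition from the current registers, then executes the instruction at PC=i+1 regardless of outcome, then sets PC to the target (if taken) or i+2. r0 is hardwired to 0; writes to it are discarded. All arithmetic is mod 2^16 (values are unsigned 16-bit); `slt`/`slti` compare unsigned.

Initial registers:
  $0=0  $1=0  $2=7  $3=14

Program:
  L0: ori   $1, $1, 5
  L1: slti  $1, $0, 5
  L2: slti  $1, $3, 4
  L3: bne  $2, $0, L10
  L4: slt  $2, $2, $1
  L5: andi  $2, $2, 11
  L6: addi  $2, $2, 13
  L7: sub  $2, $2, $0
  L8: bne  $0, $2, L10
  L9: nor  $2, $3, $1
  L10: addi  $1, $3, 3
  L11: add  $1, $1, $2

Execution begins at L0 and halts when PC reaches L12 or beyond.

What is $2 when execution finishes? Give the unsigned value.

[0] ori   $1, $1, 5  →  {$0:0, $1:5, $2:7, $3:14}
[1] slti  $1, $0, 5  →  {$0:0, $1:1, $2:7, $3:14}
[2] slti  $1, $3, 4  →  {$0:0, $1:0, $2:7, $3:14}
[3] bne  $2, $0, L10  →  {$0:0, $1:0, $2:7, $3:14}  ⟨branch taken⟩
[4] slt  $2, $2, $1  →  {$0:0, $1:0, $2:0, $3:14}
[10] addi  $1, $3, 3  →  {$0:0, $1:17, $2:0, $3:14}
[11] add  $1, $1, $2  →  {$0:0, $1:17, $2:0, $3:14}

0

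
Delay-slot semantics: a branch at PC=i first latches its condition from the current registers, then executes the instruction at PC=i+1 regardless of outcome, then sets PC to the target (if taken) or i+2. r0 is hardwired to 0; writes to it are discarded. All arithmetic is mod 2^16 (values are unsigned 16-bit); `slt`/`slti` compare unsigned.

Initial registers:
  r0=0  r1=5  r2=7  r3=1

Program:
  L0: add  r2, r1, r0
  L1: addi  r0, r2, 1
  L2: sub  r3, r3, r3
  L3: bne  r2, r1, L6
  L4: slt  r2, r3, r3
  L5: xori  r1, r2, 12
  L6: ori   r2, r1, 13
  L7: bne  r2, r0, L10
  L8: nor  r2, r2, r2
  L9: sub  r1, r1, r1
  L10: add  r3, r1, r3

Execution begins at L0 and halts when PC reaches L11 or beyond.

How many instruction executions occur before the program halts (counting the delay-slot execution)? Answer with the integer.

10

PC=0  add  r2, r1, r0        | r0=0 r1=5 r2=5 r3=1
PC=1  addi  r0, r2, 1        | r0=0 r1=5 r2=5 r3=1
PC=2  sub  r3, r3, r3        | r0=0 r1=5 r2=5 r3=0
PC=3  bne  r2, r1, L6        | r0=0 r1=5 r2=5 r3=0  [not taken]
PC=4  slt  r2, r3, r3        | r0=0 r1=5 r2=0 r3=0
PC=5  xori  r1, r2, 12       | r0=0 r1=12 r2=0 r3=0
PC=6  ori   r2, r1, 13       | r0=0 r1=12 r2=13 r3=0
PC=7  bne  r2, r0, L10       | r0=0 r1=12 r2=13 r3=0  [TAKEN]
PC=8  nor  r2, r2, r2        | r0=0 r1=12 r2=65522 r3=0
PC=10 add  r3, r1, r3        | r0=0 r1=12 r2=65522 r3=12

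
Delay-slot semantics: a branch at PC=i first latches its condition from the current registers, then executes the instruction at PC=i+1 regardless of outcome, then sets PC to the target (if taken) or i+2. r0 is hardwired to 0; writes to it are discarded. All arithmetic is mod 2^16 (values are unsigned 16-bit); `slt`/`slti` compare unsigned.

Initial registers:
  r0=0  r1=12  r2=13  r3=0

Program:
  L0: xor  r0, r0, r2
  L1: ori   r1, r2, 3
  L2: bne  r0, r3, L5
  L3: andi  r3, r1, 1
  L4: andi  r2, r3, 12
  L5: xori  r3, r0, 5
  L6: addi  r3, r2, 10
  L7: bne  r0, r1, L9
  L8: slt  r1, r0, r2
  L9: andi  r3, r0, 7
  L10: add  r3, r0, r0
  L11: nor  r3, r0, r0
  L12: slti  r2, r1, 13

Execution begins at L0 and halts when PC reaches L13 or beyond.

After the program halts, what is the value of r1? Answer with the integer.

0

PC=0  xor  r0, r0, r2        | r0=0 r1=12 r2=13 r3=0
PC=1  ori   r1, r2, 3        | r0=0 r1=15 r2=13 r3=0
PC=2  bne  r0, r3, L5        | r0=0 r1=15 r2=13 r3=0  [not taken]
PC=3  andi  r3, r1, 1        | r0=0 r1=15 r2=13 r3=1
PC=4  andi  r2, r3, 12       | r0=0 r1=15 r2=0 r3=1
PC=5  xori  r3, r0, 5        | r0=0 r1=15 r2=0 r3=5
PC=6  addi  r3, r2, 10       | r0=0 r1=15 r2=0 r3=10
PC=7  bne  r0, r1, L9        | r0=0 r1=15 r2=0 r3=10  [TAKEN]
PC=8  slt  r1, r0, r2        | r0=0 r1=0 r2=0 r3=10
PC=9  andi  r3, r0, 7        | r0=0 r1=0 r2=0 r3=0
PC=10 add  r3, r0, r0        | r0=0 r1=0 r2=0 r3=0
PC=11 nor  r3, r0, r0        | r0=0 r1=0 r2=0 r3=65535
PC=12 slti  r2, r1, 13       | r0=0 r1=0 r2=1 r3=65535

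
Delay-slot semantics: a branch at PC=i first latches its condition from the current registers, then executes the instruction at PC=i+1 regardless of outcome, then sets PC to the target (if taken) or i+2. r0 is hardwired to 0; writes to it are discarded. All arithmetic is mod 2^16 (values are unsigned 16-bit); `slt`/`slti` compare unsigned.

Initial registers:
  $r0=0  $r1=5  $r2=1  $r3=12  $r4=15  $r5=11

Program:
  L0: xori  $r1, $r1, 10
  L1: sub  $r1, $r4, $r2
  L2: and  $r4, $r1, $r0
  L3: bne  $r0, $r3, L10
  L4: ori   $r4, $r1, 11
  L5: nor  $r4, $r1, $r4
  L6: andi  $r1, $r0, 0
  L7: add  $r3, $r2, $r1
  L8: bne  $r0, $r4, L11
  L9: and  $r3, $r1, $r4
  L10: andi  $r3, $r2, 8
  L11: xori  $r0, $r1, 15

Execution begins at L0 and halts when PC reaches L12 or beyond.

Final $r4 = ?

15

#0 xori  $r1, $r1, 10 ; 0/15/1/12/15/11
#1 sub  $r1, $r4, $r2 ; 0/14/1/12/15/11
#2 and  $r4, $r1, $r0 ; 0/14/1/12/0/11
#3 bne  $r0, $r3, L10 ; 0/14/1/12/0/11 ; →target
#4 ori   $r4, $r1, 11 ; 0/14/1/12/15/11
#10 andi  $r3, $r2, 8 ; 0/14/1/0/15/11
#11 xori  $r0, $r1, 15 ; 0/14/1/0/15/11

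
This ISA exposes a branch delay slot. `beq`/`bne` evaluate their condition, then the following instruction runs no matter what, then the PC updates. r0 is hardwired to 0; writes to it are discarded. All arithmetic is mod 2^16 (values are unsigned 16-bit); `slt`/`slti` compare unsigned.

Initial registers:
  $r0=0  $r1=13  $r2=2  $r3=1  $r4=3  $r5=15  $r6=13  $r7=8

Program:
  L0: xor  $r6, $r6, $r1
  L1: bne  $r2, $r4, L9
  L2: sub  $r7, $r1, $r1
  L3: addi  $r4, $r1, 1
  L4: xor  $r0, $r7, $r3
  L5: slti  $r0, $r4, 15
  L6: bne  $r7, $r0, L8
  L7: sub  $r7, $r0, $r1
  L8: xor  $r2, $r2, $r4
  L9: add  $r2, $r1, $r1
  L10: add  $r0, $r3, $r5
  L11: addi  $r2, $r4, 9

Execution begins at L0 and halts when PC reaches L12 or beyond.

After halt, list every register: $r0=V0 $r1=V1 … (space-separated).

#0 xor  $r6, $r6, $r1 ; 0/13/2/1/3/15/0/8
#1 bne  $r2, $r4, L9 ; 0/13/2/1/3/15/0/8 ; →target
#2 sub  $r7, $r1, $r1 ; 0/13/2/1/3/15/0/0
#9 add  $r2, $r1, $r1 ; 0/13/26/1/3/15/0/0
#10 add  $r0, $r3, $r5 ; 0/13/26/1/3/15/0/0
#11 addi  $r2, $r4, 9 ; 0/13/12/1/3/15/0/0

$r0=0 $r1=13 $r2=12 $r3=1 $r4=3 $r5=15 $r6=0 $r7=0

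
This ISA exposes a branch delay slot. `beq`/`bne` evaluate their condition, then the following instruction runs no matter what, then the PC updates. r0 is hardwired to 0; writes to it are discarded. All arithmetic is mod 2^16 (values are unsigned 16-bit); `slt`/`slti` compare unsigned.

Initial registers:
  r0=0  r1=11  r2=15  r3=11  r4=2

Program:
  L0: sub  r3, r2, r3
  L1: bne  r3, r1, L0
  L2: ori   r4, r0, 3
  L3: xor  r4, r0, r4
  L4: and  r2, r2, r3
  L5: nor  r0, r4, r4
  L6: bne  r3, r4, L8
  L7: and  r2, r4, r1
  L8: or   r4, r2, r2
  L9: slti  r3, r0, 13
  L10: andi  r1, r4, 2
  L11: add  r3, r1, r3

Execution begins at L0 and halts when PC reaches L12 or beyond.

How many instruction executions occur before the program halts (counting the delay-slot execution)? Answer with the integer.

15

#0 sub  r3, r2, r3 ; 0/11/15/4/2
#1 bne  r3, r1, L0 ; 0/11/15/4/2 ; →target
#2 ori   r4, r0, 3 ; 0/11/15/4/3
#0 sub  r3, r2, r3 ; 0/11/15/11/3
#1 bne  r3, r1, L0 ; 0/11/15/11/3 ; →fallthru
#2 ori   r4, r0, 3 ; 0/11/15/11/3
#3 xor  r4, r0, r4 ; 0/11/15/11/3
#4 and  r2, r2, r3 ; 0/11/11/11/3
#5 nor  r0, r4, r4 ; 0/11/11/11/3
#6 bne  r3, r4, L8 ; 0/11/11/11/3 ; →target
#7 and  r2, r4, r1 ; 0/11/3/11/3
#8 or   r4, r2, r2 ; 0/11/3/11/3
#9 slti  r3, r0, 13 ; 0/11/3/1/3
#10 andi  r1, r4, 2 ; 0/2/3/1/3
#11 add  r3, r1, r3 ; 0/2/3/3/3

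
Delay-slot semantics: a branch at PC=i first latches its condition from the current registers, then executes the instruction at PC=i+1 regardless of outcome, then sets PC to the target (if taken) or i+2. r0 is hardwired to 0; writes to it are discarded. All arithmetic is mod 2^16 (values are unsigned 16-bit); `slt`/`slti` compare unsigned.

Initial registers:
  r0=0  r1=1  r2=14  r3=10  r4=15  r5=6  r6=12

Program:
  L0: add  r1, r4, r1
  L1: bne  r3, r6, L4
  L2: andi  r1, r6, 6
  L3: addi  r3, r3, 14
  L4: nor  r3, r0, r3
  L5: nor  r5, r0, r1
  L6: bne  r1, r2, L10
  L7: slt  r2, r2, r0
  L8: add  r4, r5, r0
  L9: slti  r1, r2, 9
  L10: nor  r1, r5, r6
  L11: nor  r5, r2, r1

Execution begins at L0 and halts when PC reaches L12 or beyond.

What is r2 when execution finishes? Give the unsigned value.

  step pc=0: add  r1, r4, r1  regs=(0,16,14,10,15,6,12)
  step pc=1: bne  r3, r6, L4  cond=T  regs=(0,16,14,10,15,6,12)
  step pc=2: andi  r1, r6, 6  regs=(0,4,14,10,15,6,12)
  step pc=4: nor  r3, r0, r3  regs=(0,4,14,65525,15,6,12)
  step pc=5: nor  r5, r0, r1  regs=(0,4,14,65525,15,65531,12)
  step pc=6: bne  r1, r2, L10  cond=T  regs=(0,4,14,65525,15,65531,12)
  step pc=7: slt  r2, r2, r0  regs=(0,4,0,65525,15,65531,12)
  step pc=10: nor  r1, r5, r6  regs=(0,0,0,65525,15,65531,12)
  step pc=11: nor  r5, r2, r1  regs=(0,0,0,65525,15,65535,12)

0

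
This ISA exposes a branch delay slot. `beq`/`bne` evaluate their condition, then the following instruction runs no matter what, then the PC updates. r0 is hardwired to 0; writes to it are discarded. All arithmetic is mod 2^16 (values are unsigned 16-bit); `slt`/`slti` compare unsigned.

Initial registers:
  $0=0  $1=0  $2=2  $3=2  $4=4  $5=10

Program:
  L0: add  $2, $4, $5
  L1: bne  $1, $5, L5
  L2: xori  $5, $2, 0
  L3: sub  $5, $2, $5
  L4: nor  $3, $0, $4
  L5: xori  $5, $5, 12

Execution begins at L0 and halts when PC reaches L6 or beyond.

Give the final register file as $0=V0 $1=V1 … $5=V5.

  step pc=0: add  $2, $4, $5  regs=(0,0,14,2,4,10)
  step pc=1: bne  $1, $5, L5  cond=T  regs=(0,0,14,2,4,10)
  step pc=2: xori  $5, $2, 0  regs=(0,0,14,2,4,14)
  step pc=5: xori  $5, $5, 12  regs=(0,0,14,2,4,2)

$0=0 $1=0 $2=14 $3=2 $4=4 $5=2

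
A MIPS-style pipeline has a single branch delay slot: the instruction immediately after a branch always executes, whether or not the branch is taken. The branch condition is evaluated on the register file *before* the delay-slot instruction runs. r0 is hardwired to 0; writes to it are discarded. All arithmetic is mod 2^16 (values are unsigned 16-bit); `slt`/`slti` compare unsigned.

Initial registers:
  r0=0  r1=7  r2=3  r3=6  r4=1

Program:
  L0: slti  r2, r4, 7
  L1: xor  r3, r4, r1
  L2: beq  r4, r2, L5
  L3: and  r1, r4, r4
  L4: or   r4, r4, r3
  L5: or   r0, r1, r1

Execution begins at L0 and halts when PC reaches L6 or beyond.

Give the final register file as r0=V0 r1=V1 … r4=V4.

r0=0 r1=1 r2=1 r3=6 r4=1

PC=0  slti  r2, r4, 7        | r0=0 r1=7 r2=1 r3=6 r4=1
PC=1  xor  r3, r4, r1        | r0=0 r1=7 r2=1 r3=6 r4=1
PC=2  beq  r4, r2, L5        | r0=0 r1=7 r2=1 r3=6 r4=1  [TAKEN]
PC=3  and  r1, r4, r4        | r0=0 r1=1 r2=1 r3=6 r4=1
PC=5  or   r0, r1, r1        | r0=0 r1=1 r2=1 r3=6 r4=1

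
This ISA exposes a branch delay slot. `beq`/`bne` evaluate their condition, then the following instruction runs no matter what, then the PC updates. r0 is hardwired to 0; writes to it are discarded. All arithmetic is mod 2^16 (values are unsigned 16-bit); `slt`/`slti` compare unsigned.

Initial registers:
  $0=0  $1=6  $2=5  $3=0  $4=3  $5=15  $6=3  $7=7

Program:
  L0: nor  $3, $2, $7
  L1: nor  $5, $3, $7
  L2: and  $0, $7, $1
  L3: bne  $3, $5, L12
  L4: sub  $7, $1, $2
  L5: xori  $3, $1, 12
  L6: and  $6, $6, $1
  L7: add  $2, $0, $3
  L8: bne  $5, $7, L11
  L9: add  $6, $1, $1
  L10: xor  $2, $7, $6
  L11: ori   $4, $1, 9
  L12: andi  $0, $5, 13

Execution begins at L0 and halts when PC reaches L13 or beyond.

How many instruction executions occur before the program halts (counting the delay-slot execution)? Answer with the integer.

6

#0 nor  $3, $2, $7 ; 0/6/5/65528/3/15/3/7
#1 nor  $5, $3, $7 ; 0/6/5/65528/3/0/3/7
#2 and  $0, $7, $1 ; 0/6/5/65528/3/0/3/7
#3 bne  $3, $5, L12 ; 0/6/5/65528/3/0/3/7 ; →target
#4 sub  $7, $1, $2 ; 0/6/5/65528/3/0/3/1
#12 andi  $0, $5, 13 ; 0/6/5/65528/3/0/3/1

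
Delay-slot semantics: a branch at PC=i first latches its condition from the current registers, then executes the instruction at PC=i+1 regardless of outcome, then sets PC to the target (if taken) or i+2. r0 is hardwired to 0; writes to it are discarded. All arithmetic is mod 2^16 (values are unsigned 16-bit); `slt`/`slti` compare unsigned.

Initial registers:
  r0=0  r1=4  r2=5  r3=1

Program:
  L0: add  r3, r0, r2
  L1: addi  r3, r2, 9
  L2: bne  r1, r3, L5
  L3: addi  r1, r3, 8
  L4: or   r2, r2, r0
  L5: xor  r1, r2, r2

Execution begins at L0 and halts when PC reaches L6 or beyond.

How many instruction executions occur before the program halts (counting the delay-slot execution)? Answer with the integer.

[0] add  r3, r0, r2  →  {r0:0, r1:4, r2:5, r3:5}
[1] addi  r3, r2, 9  →  {r0:0, r1:4, r2:5, r3:14}
[2] bne  r1, r3, L5  →  {r0:0, r1:4, r2:5, r3:14}  ⟨branch taken⟩
[3] addi  r1, r3, 8  →  {r0:0, r1:22, r2:5, r3:14}
[5] xor  r1, r2, r2  →  {r0:0, r1:0, r2:5, r3:14}

5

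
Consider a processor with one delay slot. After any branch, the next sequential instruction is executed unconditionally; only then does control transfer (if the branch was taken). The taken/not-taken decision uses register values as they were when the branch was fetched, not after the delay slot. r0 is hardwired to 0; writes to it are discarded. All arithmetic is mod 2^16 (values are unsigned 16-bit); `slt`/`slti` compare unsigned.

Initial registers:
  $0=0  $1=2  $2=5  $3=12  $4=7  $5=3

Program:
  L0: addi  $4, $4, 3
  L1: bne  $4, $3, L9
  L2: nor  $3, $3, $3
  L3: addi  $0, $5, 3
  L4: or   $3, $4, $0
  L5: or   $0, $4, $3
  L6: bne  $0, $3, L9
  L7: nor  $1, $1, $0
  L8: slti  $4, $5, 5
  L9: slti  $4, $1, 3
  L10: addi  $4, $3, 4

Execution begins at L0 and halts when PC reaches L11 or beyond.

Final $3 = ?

PC=0  addi  $4, $4, 3        | $0=0 $1=2 $2=5 $3=12 $4=10 $5=3
PC=1  bne  $4, $3, L9        | $0=0 $1=2 $2=5 $3=12 $4=10 $5=3  [TAKEN]
PC=2  nor  $3, $3, $3        | $0=0 $1=2 $2=5 $3=65523 $4=10 $5=3
PC=9  slti  $4, $1, 3        | $0=0 $1=2 $2=5 $3=65523 $4=1 $5=3
PC=10 addi  $4, $3, 4        | $0=0 $1=2 $2=5 $3=65523 $4=65527 $5=3

65523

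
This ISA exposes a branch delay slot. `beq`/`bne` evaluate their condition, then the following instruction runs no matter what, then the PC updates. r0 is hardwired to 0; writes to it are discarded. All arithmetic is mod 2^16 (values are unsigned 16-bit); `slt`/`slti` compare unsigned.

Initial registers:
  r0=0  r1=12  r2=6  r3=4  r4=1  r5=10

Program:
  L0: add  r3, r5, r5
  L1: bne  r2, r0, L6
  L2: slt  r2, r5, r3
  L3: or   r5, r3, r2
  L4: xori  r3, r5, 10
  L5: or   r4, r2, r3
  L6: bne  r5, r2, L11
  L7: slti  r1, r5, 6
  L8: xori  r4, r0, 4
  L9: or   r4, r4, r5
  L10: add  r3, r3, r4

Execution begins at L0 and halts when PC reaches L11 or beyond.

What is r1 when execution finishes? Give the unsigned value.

  step pc=0: add  r3, r5, r5  regs=(0,12,6,20,1,10)
  step pc=1: bne  r2, r0, L6  cond=T  regs=(0,12,6,20,1,10)
  step pc=2: slt  r2, r5, r3  regs=(0,12,1,20,1,10)
  step pc=6: bne  r5, r2, L11  cond=T  regs=(0,12,1,20,1,10)
  step pc=7: slti  r1, r5, 6  regs=(0,0,1,20,1,10)

0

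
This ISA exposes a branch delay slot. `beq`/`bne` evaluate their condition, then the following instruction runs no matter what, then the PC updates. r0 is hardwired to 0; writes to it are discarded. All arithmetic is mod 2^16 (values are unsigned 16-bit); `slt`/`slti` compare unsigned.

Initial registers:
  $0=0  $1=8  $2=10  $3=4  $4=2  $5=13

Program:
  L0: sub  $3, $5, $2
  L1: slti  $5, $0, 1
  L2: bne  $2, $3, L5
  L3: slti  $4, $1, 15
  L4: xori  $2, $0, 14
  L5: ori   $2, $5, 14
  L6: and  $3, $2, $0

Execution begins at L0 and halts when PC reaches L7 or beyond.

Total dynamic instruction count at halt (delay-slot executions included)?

6

PC=0  sub  $3, $5, $2        | $0=0 $1=8 $2=10 $3=3 $4=2 $5=13
PC=1  slti  $5, $0, 1        | $0=0 $1=8 $2=10 $3=3 $4=2 $5=1
PC=2  bne  $2, $3, L5        | $0=0 $1=8 $2=10 $3=3 $4=2 $5=1  [TAKEN]
PC=3  slti  $4, $1, 15       | $0=0 $1=8 $2=10 $3=3 $4=1 $5=1
PC=5  ori   $2, $5, 14       | $0=0 $1=8 $2=15 $3=3 $4=1 $5=1
PC=6  and  $3, $2, $0        | $0=0 $1=8 $2=15 $3=0 $4=1 $5=1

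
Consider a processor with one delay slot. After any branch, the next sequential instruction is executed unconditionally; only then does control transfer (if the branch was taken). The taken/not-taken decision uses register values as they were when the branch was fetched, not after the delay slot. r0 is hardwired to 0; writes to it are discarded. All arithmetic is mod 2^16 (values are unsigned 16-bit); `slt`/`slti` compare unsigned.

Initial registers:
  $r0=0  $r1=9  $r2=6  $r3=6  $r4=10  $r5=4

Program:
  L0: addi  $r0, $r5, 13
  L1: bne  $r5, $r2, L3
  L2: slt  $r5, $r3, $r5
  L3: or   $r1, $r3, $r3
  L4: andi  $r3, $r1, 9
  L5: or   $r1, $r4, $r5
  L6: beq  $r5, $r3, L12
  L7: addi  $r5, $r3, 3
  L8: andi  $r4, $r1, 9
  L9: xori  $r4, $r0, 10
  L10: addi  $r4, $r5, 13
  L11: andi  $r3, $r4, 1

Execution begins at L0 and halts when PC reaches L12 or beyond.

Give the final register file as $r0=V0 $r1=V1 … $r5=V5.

PC=0  addi  $r0, $r5, 13     | $r0=0 $r1=9 $r2=6 $r3=6 $r4=10 $r5=4
PC=1  bne  $r5, $r2, L3      | $r0=0 $r1=9 $r2=6 $r3=6 $r4=10 $r5=4  [TAKEN]
PC=2  slt  $r5, $r3, $r5     | $r0=0 $r1=9 $r2=6 $r3=6 $r4=10 $r5=0
PC=3  or   $r1, $r3, $r3     | $r0=0 $r1=6 $r2=6 $r3=6 $r4=10 $r5=0
PC=4  andi  $r3, $r1, 9      | $r0=0 $r1=6 $r2=6 $r3=0 $r4=10 $r5=0
PC=5  or   $r1, $r4, $r5     | $r0=0 $r1=10 $r2=6 $r3=0 $r4=10 $r5=0
PC=6  beq  $r5, $r3, L12     | $r0=0 $r1=10 $r2=6 $r3=0 $r4=10 $r5=0  [TAKEN]
PC=7  addi  $r5, $r3, 3      | $r0=0 $r1=10 $r2=6 $r3=0 $r4=10 $r5=3

$r0=0 $r1=10 $r2=6 $r3=0 $r4=10 $r5=3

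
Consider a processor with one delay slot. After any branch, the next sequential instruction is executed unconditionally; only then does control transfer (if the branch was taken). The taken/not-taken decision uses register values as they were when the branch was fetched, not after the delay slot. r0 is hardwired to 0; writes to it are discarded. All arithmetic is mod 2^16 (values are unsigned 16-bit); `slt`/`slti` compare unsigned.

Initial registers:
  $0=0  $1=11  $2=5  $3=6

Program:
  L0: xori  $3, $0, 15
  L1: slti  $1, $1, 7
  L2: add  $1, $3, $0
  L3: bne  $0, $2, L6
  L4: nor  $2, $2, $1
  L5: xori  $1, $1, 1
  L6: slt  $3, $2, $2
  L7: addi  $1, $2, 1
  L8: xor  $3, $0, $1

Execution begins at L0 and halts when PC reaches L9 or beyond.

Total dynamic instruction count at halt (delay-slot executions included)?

8

PC=0  xori  $3, $0, 15       | $0=0 $1=11 $2=5 $3=15
PC=1  slti  $1, $1, 7        | $0=0 $1=0 $2=5 $3=15
PC=2  add  $1, $3, $0        | $0=0 $1=15 $2=5 $3=15
PC=3  bne  $0, $2, L6        | $0=0 $1=15 $2=5 $3=15  [TAKEN]
PC=4  nor  $2, $2, $1        | $0=0 $1=15 $2=65520 $3=15
PC=6  slt  $3, $2, $2        | $0=0 $1=15 $2=65520 $3=0
PC=7  addi  $1, $2, 1        | $0=0 $1=65521 $2=65520 $3=0
PC=8  xor  $3, $0, $1        | $0=0 $1=65521 $2=65520 $3=65521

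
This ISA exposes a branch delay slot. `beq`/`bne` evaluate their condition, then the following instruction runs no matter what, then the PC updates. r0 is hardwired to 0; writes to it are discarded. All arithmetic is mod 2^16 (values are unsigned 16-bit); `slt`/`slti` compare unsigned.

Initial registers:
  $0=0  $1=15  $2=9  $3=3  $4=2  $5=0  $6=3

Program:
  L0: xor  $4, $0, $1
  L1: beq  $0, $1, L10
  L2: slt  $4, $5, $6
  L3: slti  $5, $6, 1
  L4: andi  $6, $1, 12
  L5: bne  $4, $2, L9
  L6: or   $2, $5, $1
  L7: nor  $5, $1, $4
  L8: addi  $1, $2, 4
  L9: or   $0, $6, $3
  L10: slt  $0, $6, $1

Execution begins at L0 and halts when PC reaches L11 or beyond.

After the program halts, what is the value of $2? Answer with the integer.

  step pc=0: xor  $4, $0, $1  regs=(0,15,9,3,15,0,3)
  step pc=1: beq  $0, $1, L10  cond=F  regs=(0,15,9,3,15,0,3)
  step pc=2: slt  $4, $5, $6  regs=(0,15,9,3,1,0,3)
  step pc=3: slti  $5, $6, 1  regs=(0,15,9,3,1,0,3)
  step pc=4: andi  $6, $1, 12  regs=(0,15,9,3,1,0,12)
  step pc=5: bne  $4, $2, L9  cond=T  regs=(0,15,9,3,1,0,12)
  step pc=6: or   $2, $5, $1  regs=(0,15,15,3,1,0,12)
  step pc=9: or   $0, $6, $3  regs=(0,15,15,3,1,0,12)
  step pc=10: slt  $0, $6, $1  regs=(0,15,15,3,1,0,12)

15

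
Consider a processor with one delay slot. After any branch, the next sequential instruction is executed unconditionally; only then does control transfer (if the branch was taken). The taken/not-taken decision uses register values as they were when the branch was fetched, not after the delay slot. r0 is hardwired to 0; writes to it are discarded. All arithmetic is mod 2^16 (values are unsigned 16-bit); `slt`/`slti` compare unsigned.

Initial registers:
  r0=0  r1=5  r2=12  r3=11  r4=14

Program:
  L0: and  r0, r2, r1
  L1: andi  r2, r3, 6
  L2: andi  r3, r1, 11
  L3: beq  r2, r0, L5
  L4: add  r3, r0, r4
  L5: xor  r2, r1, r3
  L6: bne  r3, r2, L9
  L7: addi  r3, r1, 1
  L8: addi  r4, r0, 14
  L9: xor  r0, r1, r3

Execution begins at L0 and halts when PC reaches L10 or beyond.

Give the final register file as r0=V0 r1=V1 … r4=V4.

r0=0 r1=5 r2=11 r3=6 r4=14

  step pc=0: and  r0, r2, r1  regs=(0,5,12,11,14)
  step pc=1: andi  r2, r3, 6  regs=(0,5,2,11,14)
  step pc=2: andi  r3, r1, 11  regs=(0,5,2,1,14)
  step pc=3: beq  r2, r0, L5  cond=F  regs=(0,5,2,1,14)
  step pc=4: add  r3, r0, r4  regs=(0,5,2,14,14)
  step pc=5: xor  r2, r1, r3  regs=(0,5,11,14,14)
  step pc=6: bne  r3, r2, L9  cond=T  regs=(0,5,11,14,14)
  step pc=7: addi  r3, r1, 1  regs=(0,5,11,6,14)
  step pc=9: xor  r0, r1, r3  regs=(0,5,11,6,14)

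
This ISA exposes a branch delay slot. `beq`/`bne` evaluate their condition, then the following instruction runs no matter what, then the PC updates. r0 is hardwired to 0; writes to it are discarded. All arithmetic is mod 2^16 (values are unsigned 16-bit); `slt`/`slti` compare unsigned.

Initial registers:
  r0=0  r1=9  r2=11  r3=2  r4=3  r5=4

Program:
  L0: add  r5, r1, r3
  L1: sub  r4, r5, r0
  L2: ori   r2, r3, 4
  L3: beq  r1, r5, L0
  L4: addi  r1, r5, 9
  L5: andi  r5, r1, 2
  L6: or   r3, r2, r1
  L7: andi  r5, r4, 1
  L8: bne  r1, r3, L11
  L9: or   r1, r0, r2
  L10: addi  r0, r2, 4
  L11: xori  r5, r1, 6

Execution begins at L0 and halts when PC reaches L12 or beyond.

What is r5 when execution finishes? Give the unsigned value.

0

#0 add  r5, r1, r3 ; 0/9/11/2/3/11
#1 sub  r4, r5, r0 ; 0/9/11/2/11/11
#2 ori   r2, r3, 4 ; 0/9/6/2/11/11
#3 beq  r1, r5, L0 ; 0/9/6/2/11/11 ; →fallthru
#4 addi  r1, r5, 9 ; 0/20/6/2/11/11
#5 andi  r5, r1, 2 ; 0/20/6/2/11/0
#6 or   r3, r2, r1 ; 0/20/6/22/11/0
#7 andi  r5, r4, 1 ; 0/20/6/22/11/1
#8 bne  r1, r3, L11 ; 0/20/6/22/11/1 ; →target
#9 or   r1, r0, r2 ; 0/6/6/22/11/1
#11 xori  r5, r1, 6 ; 0/6/6/22/11/0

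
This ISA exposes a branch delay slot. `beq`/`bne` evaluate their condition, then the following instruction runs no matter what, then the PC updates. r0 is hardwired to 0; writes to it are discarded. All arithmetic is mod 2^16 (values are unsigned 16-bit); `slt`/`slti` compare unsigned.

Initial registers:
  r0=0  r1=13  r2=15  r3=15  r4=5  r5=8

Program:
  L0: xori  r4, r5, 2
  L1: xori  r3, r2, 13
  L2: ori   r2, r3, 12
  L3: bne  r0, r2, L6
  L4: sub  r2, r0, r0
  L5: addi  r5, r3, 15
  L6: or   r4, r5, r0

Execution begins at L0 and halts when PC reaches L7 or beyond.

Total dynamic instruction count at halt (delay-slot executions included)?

PC=0  xori  r4, r5, 2        | r0=0 r1=13 r2=15 r3=15 r4=10 r5=8
PC=1  xori  r3, r2, 13       | r0=0 r1=13 r2=15 r3=2 r4=10 r5=8
PC=2  ori   r2, r3, 12       | r0=0 r1=13 r2=14 r3=2 r4=10 r5=8
PC=3  bne  r0, r2, L6        | r0=0 r1=13 r2=14 r3=2 r4=10 r5=8  [TAKEN]
PC=4  sub  r2, r0, r0        | r0=0 r1=13 r2=0 r3=2 r4=10 r5=8
PC=6  or   r4, r5, r0        | r0=0 r1=13 r2=0 r3=2 r4=8 r5=8

6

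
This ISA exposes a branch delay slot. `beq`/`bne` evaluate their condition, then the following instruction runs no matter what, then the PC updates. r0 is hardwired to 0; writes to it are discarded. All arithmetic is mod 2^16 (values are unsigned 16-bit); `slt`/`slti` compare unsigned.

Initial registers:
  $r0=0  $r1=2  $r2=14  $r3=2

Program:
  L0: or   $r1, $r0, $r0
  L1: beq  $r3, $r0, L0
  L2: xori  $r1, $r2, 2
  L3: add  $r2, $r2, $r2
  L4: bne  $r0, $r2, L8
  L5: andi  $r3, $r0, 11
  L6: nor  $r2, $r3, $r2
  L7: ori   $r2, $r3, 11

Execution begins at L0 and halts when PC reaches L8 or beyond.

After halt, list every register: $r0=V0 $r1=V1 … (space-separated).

PC=0  or   $r1, $r0, $r0     | $r0=0 $r1=0 $r2=14 $r3=2
PC=1  beq  $r3, $r0, L0      | $r0=0 $r1=0 $r2=14 $r3=2  [not taken]
PC=2  xori  $r1, $r2, 2      | $r0=0 $r1=12 $r2=14 $r3=2
PC=3  add  $r2, $r2, $r2     | $r0=0 $r1=12 $r2=28 $r3=2
PC=4  bne  $r0, $r2, L8      | $r0=0 $r1=12 $r2=28 $r3=2  [TAKEN]
PC=5  andi  $r3, $r0, 11     | $r0=0 $r1=12 $r2=28 $r3=0

$r0=0 $r1=12 $r2=28 $r3=0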